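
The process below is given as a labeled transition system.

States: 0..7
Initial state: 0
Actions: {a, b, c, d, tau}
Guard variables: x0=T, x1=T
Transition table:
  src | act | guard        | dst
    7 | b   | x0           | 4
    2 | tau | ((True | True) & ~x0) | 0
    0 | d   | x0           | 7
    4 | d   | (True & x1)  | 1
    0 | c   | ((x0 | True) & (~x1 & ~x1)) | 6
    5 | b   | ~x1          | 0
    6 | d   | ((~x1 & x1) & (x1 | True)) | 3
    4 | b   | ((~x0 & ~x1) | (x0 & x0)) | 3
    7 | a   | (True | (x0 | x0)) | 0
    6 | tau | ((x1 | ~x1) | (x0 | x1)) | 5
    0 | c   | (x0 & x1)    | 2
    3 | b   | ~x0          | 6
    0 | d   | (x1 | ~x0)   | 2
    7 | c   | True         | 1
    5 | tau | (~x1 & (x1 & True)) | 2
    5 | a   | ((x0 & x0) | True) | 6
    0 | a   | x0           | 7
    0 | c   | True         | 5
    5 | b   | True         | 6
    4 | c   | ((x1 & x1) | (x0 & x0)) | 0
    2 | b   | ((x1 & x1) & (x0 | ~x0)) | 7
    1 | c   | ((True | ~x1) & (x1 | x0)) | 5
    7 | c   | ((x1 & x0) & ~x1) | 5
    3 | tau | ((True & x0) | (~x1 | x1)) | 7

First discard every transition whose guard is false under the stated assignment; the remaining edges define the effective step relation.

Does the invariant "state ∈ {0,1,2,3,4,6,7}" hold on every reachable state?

Inv-set: {0,1,2,3,4,6,7}
R = {0,1,2,3,4,5,6,7}
  0: ok
  1: ok
  2: ok
  3: ok
  4: ok
  5: VIOLATES
  6: ok
  7: ok
counterexample path to 5: c

Answer: INVARIANT VIOLATED at state 5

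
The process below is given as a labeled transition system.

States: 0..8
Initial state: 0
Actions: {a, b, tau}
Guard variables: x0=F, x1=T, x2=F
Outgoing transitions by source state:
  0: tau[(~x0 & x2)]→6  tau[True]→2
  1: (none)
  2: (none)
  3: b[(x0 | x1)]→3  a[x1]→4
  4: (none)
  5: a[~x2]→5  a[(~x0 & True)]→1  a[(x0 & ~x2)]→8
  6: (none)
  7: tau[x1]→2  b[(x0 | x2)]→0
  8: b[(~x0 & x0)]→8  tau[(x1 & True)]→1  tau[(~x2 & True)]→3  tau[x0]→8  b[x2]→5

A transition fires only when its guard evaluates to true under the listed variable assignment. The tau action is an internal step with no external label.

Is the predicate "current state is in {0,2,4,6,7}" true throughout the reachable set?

Answer: INVARIANT HOLDS

Working:
Inv-set: {0,2,4,6,7}
R = {0,2}
  0: safe
  2: safe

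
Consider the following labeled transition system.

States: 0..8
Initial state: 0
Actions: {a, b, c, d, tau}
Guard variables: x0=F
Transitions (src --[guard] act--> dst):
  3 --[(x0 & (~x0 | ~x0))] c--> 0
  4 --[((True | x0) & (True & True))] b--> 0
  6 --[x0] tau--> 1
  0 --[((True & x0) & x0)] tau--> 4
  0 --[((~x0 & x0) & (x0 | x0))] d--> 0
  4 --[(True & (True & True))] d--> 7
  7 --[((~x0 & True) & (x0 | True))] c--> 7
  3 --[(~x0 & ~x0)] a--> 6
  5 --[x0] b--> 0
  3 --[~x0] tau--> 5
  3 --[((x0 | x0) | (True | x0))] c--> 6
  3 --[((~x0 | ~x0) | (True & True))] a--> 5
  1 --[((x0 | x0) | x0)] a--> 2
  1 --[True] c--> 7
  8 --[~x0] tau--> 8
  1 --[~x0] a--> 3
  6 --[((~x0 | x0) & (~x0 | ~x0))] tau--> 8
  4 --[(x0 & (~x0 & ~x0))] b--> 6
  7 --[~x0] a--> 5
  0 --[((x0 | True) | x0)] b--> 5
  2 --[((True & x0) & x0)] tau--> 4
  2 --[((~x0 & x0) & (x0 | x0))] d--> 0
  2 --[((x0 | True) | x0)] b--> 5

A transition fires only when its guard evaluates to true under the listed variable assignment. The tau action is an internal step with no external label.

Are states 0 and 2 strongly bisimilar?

Bisimulation quotient by refinement:
  round 0: {{0,1,2,3,4,5,6,7,8}}
  round 1: {{0,2},{1,7},{3},{4},{5},{6,8}}
  round 2: {{0,2},{1},{3},{4},{5},{6,8},{7}}
stable after 3 split(s): 7 block(s)
class of 0: {0,2}; class of 2: {0,2}

Answer: BISIMILAR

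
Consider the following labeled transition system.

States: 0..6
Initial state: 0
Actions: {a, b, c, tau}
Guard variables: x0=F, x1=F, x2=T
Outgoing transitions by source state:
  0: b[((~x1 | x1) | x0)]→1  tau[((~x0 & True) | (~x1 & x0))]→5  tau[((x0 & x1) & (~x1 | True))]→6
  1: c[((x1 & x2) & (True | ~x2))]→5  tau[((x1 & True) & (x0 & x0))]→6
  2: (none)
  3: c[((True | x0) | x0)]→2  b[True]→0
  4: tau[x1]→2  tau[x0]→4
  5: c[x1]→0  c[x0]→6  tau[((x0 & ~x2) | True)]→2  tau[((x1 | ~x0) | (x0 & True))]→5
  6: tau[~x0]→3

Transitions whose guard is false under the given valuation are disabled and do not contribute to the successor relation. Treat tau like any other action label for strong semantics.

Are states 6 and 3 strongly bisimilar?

Answer: NOT BISIMILAR

Analysis:
Refine partition for ~:
  round 0: {{0,1,2,3,4,5,6}}
  round 1: {{0},{1,2,4},{3},{5,6}}
  round 2: {{0},{1,2,4},{3},{5},{6}}
5 equivalence class(es) (converged in 3)
class of 6: {6}; class of 3: {3}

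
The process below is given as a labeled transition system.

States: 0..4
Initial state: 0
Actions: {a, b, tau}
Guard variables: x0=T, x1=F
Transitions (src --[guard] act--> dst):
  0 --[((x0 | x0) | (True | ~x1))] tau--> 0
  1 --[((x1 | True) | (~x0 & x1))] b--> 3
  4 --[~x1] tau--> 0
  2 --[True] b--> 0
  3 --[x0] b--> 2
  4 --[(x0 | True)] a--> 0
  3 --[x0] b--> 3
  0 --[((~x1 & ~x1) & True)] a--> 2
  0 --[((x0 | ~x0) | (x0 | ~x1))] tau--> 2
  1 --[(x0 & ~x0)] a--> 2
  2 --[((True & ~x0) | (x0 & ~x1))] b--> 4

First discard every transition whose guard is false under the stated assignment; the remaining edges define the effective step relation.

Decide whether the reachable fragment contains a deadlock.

Reachable = {0,2,4}
  0: a→2  tau→0  tau→2  [3 exit(s)]
  2: b→0  b→4  [2 exit(s)]
  4: a→0  tau→0  [2 exit(s)]

Answer: DEADLOCK-FREE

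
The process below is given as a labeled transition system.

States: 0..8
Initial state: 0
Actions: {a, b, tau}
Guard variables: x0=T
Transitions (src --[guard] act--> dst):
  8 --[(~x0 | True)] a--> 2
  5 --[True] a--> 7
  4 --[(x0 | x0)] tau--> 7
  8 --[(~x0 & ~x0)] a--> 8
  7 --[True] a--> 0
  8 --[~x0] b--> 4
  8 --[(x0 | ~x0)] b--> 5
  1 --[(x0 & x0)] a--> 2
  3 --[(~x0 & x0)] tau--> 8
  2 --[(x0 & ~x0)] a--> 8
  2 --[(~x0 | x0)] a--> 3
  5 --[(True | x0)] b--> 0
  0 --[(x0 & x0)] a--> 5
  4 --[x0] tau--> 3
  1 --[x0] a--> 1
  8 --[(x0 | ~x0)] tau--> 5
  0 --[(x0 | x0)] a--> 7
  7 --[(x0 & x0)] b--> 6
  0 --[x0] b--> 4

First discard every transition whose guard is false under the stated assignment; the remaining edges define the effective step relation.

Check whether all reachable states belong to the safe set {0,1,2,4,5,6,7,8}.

Answer: INVARIANT VIOLATED at state 3

Analysis:
Safe = {0,1,2,4,5,6,7,8}
Reach set: {0,3,4,5,6,7}
  0: ok
  3: ✗ unsafe
  4: ok
  5: ok
  6: ok
  7: ok
counterexample path to 3: b·tau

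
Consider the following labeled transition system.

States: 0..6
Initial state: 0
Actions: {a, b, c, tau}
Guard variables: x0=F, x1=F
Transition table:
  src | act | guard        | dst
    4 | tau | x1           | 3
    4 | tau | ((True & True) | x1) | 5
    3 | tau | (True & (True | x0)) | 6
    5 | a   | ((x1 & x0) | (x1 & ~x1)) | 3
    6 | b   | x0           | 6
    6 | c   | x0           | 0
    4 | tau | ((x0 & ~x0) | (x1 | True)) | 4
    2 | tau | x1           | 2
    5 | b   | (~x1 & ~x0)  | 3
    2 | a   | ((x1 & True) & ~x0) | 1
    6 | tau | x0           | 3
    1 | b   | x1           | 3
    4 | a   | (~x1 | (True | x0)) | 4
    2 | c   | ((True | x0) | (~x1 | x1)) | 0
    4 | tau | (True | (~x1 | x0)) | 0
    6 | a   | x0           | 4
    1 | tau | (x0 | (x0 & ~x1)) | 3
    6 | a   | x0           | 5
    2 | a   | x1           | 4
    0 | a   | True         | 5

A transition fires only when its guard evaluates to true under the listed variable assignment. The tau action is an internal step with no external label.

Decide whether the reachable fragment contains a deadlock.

Answer: DEADLOCK at state 6

Trace:
Reach set: {0,3,5,6}
  0: a→5  [1 exit(s)]
  3: tau→6  [1 exit(s)]
  5: b→3  [1 exit(s)]
  6: ∅  [STUCK]
witness 6: a·b·tau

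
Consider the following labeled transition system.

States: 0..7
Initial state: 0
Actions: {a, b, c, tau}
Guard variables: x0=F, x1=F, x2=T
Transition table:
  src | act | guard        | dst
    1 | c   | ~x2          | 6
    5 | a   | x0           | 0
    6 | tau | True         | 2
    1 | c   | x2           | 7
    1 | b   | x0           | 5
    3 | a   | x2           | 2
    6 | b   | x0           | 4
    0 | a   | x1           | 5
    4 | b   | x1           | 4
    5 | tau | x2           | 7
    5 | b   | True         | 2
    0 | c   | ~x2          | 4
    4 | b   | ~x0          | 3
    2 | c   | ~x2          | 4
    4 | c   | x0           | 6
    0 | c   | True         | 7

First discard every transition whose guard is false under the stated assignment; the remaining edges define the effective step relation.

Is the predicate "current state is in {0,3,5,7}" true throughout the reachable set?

Answer: INVARIANT HOLDS

Working:
Inv-set: {0,3,5,7}
R = {0,7}
  0: ok
  7: ok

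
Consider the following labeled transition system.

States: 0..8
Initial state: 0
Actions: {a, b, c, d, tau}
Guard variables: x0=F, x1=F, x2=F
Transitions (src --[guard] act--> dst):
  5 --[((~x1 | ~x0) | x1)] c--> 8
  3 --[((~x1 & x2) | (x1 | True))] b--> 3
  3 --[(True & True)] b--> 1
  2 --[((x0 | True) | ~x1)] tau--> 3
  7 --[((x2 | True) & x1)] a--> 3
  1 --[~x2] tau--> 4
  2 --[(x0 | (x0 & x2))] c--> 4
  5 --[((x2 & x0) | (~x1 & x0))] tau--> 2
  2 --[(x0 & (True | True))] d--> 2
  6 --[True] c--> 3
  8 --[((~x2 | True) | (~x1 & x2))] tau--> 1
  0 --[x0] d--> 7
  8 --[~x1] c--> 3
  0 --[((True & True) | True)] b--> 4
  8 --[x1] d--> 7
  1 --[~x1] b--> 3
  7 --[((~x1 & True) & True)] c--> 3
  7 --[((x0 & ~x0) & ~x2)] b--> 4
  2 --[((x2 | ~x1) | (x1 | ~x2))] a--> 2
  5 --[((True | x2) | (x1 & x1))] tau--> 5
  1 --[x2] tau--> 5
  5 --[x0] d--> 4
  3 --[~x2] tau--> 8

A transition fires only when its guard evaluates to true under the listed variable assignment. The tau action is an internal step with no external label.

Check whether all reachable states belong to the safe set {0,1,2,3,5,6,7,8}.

Inv-set: {0,1,2,3,5,6,7,8}
R = {0,4}
  0: ok
  4: ✗ unsafe
counterexample path to 4: b

Answer: INVARIANT VIOLATED at state 4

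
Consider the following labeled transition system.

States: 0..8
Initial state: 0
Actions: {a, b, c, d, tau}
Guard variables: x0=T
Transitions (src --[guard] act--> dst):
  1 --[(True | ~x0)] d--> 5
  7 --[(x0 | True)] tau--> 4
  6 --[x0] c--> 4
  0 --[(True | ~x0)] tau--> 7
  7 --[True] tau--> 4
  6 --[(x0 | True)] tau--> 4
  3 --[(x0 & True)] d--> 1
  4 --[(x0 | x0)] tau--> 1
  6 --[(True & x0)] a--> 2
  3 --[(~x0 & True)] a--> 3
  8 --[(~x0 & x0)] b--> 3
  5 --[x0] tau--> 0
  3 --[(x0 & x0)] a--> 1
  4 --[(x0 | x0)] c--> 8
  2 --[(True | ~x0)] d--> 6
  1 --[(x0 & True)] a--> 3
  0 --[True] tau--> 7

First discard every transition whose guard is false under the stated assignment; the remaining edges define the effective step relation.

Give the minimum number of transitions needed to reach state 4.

Layered search for 4:
  L0 = {0}
  L1 = {7}
  L2 = {4}
first hit 4 at d=2 via tau·tau

Answer: 2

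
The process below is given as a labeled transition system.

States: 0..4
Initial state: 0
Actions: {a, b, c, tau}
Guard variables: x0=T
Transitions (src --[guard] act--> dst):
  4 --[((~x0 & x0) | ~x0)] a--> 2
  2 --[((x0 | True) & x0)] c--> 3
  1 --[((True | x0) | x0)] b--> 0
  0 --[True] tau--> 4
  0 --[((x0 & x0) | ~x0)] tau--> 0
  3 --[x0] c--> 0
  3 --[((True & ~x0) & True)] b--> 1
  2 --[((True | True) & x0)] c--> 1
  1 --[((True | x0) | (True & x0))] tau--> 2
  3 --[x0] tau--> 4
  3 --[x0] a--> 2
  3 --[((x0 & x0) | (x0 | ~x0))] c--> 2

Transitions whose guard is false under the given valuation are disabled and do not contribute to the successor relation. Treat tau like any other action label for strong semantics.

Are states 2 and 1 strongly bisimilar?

Refine partition for ~:
  P[0] = {{0,1,2,3,4}}
  P[1] = {{0},{1},{2},{3},{4}}
stable after 2 split(s): 5 block(s)
[2]={2}  [1]={1}

Answer: NOT BISIMILAR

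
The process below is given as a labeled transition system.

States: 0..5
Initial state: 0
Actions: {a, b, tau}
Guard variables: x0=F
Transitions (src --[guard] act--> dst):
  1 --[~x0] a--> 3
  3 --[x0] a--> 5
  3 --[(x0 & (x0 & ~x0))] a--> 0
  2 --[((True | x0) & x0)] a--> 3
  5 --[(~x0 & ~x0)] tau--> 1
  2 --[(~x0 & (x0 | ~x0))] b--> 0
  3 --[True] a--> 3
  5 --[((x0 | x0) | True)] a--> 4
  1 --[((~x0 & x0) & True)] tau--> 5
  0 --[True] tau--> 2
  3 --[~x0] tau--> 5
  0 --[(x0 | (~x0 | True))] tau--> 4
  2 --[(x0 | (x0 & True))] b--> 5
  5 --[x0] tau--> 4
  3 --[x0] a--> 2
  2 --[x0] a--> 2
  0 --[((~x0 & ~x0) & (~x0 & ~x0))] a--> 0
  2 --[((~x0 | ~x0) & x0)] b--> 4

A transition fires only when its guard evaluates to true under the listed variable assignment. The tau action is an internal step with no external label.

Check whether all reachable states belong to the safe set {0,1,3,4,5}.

Allowed set {0,1,3,4,5}
Reachable = {0,2,4}
  0: ok
  2: ✗ unsafe
  4: ok
counterexample path to 2: tau

Answer: INVARIANT VIOLATED at state 2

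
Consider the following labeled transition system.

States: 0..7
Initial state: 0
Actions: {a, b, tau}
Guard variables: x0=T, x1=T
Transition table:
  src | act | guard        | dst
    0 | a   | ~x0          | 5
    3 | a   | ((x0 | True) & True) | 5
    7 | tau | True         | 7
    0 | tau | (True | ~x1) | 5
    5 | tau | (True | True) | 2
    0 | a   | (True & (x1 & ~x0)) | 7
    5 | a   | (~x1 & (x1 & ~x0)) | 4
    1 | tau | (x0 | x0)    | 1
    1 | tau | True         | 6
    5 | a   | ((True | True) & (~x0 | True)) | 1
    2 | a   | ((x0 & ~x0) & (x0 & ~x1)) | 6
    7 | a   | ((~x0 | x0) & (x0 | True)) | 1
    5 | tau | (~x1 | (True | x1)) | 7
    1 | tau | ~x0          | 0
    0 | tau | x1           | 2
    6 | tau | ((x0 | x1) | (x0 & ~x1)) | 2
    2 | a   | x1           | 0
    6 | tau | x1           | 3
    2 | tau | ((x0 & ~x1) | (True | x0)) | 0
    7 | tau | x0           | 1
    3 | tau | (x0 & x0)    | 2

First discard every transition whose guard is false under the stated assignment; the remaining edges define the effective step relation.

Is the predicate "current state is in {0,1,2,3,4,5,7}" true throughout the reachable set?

Answer: INVARIANT VIOLATED at state 6

Analysis:
Safe = {0,1,2,3,4,5,7}
R = {0,1,2,3,5,6,7}
  0: ✓
  1: ✓
  2: ✓
  3: ✓
  5: ✓
  6: outside
  7: ✓
reach 6 via tau·a·tau — violates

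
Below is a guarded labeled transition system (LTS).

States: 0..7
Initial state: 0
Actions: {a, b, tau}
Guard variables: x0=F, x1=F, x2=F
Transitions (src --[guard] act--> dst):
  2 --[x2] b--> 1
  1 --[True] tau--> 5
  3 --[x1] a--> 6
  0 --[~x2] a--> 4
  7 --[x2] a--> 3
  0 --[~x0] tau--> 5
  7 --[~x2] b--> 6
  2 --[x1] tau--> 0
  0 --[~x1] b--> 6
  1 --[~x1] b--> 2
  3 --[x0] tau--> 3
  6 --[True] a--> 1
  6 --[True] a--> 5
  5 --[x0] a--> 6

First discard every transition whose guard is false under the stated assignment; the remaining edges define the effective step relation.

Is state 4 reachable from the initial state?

Guard filter leaves 8 enabled edge(s).
depth 0: {0}
depth 1: {4,5,6}  cumulative {0,4,5,6}
depth 2: {1}  cumulative {0,1,4,5,6}
depth 3: {2}  cumulative {0,1,2,4,5,6}
Reach set: {0,1,2,4,5,6}
witness 4: a

Answer: REACHABLE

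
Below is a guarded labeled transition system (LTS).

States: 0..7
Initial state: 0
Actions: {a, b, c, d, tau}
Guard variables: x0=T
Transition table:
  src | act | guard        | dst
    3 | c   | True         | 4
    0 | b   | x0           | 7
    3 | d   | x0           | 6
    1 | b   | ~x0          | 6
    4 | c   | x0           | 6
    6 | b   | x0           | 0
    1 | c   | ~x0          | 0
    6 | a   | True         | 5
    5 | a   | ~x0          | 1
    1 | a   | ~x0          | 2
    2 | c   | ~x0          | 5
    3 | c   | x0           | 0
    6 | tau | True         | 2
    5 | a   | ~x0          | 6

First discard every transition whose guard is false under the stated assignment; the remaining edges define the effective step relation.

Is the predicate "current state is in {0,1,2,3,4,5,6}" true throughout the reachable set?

Safe = {0,1,2,3,4,5,6}
Reach set: {0,7}
  0: ✓
  7: ✗ unsafe
counterexample path to 7: b

Answer: INVARIANT VIOLATED at state 7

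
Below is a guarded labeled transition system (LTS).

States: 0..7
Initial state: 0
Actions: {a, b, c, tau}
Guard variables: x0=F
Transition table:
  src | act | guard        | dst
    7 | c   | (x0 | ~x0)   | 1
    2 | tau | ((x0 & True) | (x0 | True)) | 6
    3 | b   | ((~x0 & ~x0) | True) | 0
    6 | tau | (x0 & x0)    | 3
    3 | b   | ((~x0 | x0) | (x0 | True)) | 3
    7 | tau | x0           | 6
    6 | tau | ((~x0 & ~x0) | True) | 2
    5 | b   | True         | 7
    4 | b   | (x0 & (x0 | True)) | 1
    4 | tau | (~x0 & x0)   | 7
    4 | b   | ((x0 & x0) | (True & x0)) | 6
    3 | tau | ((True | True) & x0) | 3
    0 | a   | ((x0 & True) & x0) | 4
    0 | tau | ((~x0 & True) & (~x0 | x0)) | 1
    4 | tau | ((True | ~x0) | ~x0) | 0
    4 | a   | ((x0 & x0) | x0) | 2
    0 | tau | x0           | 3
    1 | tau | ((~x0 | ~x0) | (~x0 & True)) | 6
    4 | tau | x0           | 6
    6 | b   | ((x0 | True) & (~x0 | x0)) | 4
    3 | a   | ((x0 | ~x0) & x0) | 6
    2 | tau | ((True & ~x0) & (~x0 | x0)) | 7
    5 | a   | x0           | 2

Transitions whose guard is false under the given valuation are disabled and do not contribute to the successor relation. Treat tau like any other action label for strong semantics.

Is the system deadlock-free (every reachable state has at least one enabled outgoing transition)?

Answer: DEADLOCK-FREE

Working:
R = {0,1,2,4,6,7}
  0: tau→1  [deg 1]
  1: tau→6  [deg 1]
  2: tau→6  tau→7  [deg 2]
  4: tau→0  [deg 1]
  6: b→4  tau→2  [deg 2]
  7: c→1  [deg 1]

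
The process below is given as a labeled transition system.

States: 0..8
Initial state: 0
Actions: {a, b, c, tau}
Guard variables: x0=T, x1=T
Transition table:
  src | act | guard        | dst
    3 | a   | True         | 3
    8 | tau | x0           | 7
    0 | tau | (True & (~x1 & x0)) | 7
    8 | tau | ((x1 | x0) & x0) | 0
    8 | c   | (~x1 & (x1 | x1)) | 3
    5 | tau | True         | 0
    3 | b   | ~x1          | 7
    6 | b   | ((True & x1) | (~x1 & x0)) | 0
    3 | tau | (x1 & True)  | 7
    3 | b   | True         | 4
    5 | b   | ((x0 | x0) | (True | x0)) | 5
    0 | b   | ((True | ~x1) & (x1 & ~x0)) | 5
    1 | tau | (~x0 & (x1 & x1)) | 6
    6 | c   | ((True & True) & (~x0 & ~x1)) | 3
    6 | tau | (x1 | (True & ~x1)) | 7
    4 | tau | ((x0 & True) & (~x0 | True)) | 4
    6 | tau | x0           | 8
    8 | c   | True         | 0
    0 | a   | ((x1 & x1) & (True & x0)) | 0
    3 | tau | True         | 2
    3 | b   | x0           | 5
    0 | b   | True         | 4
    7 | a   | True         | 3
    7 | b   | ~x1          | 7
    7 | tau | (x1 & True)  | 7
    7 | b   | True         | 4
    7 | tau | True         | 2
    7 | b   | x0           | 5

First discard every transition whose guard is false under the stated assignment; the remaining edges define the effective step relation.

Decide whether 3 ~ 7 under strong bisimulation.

Answer: BISIMILAR

Working:
Bisimulation quotient by refinement:
  π0 = {{0,1,2,3,4,5,6,7,8}}
  π1 = {{0},{1,2},{3,7},{4},{5,6},{8}}
  π2 = {{0},{1,2},{3,7},{4},{5},{6},{8}}
7 equivalence class(es) (converged in 3)
class of 3: {3,7}; class of 7: {3,7}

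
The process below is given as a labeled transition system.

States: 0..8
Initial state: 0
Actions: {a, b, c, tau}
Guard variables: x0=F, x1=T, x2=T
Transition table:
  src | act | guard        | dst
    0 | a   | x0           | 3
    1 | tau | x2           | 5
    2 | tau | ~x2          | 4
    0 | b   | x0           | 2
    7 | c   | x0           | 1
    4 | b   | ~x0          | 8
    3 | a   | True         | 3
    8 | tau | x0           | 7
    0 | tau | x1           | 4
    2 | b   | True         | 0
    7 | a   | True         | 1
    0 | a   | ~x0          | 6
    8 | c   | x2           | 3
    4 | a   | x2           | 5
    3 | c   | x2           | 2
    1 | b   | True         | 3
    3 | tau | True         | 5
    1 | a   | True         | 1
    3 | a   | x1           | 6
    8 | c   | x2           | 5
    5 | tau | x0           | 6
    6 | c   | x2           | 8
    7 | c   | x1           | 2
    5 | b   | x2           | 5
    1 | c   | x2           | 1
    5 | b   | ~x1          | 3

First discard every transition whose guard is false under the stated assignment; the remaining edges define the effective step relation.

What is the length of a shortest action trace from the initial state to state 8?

BFS to 8:
  L0 = {0}
  L1 = {4,6}
  L2 = {5,8}
depth(8)=2, e.g. a·c

Answer: 2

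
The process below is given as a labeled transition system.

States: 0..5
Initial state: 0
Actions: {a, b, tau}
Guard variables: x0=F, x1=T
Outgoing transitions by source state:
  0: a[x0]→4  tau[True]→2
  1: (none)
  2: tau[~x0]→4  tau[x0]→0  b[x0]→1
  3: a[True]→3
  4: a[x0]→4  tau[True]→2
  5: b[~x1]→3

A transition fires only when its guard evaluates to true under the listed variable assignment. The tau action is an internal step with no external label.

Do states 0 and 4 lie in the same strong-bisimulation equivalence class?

Bisimulation quotient by refinement:
  π0 = {{0,1,2,3,4,5}}
  π1 = {{0,2,4},{1,5},{3}}
3 equivalence class(es) (converged in 2)
class of 0: {0,2,4}; class of 4: {0,2,4}

Answer: BISIMILAR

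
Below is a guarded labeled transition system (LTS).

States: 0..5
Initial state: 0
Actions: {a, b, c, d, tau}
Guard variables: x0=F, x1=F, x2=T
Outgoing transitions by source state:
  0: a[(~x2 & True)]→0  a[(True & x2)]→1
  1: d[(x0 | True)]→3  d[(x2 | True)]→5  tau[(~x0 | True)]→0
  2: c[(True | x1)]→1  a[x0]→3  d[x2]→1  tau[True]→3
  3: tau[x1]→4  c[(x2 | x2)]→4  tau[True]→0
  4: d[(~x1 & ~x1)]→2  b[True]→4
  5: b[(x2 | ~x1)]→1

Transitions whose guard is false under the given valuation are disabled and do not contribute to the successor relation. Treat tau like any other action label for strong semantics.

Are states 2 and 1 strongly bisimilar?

Answer: NOT BISIMILAR

Trace:
Compute ~ classes (split until stable):
  π0 = {{0,1,2,3,4,5}}
  π1 = {{0},{1},{2},{3},{4},{5}}
Fixed point at round 2; 6 class(es).
class of 2: {2}; class of 1: {1}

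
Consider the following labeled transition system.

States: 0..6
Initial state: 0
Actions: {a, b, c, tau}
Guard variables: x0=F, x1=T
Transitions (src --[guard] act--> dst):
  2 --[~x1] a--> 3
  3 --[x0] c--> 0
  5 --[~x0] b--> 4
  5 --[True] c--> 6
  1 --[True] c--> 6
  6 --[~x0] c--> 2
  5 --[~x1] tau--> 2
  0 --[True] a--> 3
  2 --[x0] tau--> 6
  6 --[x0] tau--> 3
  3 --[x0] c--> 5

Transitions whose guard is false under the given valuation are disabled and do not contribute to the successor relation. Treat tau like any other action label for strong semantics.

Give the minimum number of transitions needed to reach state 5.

Answer: UNREACHABLE

Analysis:
Layered search for 5:
  L0 = {0}
  L1 = {3}
5 never appears.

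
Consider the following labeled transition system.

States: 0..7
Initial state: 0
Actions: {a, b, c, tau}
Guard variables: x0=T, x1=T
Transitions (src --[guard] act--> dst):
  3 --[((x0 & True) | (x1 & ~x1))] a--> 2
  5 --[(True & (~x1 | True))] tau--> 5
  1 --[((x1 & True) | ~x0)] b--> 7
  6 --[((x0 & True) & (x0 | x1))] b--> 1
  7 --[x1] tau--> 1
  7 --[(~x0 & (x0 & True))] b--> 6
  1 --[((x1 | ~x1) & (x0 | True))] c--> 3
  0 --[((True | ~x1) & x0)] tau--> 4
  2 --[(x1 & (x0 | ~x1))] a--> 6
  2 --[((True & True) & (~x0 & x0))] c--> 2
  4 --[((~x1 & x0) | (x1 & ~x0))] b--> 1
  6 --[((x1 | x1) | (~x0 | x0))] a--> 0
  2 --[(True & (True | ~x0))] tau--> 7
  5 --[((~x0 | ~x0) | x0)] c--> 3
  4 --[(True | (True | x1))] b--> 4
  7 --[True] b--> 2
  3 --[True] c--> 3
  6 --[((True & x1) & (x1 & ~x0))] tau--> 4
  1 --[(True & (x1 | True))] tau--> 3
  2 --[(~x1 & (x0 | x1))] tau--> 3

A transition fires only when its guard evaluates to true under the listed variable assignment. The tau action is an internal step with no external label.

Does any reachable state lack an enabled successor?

R = {0,4}
  0: tau→4  [deg 1]
  4: b→4  [deg 1]

Answer: DEADLOCK-FREE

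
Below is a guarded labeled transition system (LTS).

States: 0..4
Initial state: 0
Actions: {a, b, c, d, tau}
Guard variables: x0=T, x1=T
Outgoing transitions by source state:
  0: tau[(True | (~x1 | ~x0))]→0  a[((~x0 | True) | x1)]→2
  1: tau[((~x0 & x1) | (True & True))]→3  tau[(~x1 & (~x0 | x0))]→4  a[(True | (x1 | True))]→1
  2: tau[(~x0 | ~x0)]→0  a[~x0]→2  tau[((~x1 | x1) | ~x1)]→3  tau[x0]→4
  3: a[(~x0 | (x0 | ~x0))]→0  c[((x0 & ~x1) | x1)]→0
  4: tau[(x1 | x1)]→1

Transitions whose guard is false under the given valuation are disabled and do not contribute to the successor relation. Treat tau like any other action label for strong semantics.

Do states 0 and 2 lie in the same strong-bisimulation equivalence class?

Answer: NOT BISIMILAR

Working:
Refine partition for ~:
  π0 = {{0,1,2,3,4}}
  π1 = {{0,1},{2,4},{3}}
  π2 = {{0},{1},{2},{3},{4}}
stable after 3 split(s): 5 block(s)
class of 0: {0}; class of 2: {2}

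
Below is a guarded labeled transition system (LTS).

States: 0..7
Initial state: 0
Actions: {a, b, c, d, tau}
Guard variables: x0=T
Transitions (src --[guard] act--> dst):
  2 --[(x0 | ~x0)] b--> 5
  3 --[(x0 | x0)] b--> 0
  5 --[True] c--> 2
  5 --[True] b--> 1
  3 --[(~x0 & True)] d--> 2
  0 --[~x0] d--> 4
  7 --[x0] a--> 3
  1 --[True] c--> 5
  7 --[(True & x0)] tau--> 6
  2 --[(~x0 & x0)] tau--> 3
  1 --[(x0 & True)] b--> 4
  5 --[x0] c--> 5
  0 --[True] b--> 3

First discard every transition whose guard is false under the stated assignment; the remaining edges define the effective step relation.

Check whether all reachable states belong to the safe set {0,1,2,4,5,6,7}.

Allowed set {0,1,2,4,5,6,7}
R = {0,3}
  0: ok
  3: VIOLATES
counterexample path to 3: b

Answer: INVARIANT VIOLATED at state 3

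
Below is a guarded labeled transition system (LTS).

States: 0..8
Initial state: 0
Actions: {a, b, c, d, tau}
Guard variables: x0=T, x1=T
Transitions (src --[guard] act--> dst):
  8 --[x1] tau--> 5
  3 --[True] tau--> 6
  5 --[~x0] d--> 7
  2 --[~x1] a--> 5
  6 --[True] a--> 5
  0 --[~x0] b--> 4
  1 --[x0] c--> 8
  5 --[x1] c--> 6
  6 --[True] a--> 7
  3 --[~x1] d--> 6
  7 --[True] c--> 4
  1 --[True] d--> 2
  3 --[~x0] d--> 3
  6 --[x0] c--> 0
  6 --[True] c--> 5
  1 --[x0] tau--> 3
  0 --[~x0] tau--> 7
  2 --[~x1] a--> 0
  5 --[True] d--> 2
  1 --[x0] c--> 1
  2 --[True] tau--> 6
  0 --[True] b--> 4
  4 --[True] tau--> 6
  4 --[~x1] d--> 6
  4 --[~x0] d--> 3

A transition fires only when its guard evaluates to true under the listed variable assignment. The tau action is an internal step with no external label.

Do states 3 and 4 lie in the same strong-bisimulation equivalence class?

Bisimulation quotient by refinement:
  P[0] = {{0,1,2,3,4,5,6,7,8}}
  P[1] = {{0},{1},{2,3,4,8},{5},{6},{7}}
  P[2] = {{0},{1},{2,3,4},{5},{6},{7},{8}}
stable after 3 split(s): 7 block(s)
class of 3: {2,3,4}; class of 4: {2,3,4}

Answer: BISIMILAR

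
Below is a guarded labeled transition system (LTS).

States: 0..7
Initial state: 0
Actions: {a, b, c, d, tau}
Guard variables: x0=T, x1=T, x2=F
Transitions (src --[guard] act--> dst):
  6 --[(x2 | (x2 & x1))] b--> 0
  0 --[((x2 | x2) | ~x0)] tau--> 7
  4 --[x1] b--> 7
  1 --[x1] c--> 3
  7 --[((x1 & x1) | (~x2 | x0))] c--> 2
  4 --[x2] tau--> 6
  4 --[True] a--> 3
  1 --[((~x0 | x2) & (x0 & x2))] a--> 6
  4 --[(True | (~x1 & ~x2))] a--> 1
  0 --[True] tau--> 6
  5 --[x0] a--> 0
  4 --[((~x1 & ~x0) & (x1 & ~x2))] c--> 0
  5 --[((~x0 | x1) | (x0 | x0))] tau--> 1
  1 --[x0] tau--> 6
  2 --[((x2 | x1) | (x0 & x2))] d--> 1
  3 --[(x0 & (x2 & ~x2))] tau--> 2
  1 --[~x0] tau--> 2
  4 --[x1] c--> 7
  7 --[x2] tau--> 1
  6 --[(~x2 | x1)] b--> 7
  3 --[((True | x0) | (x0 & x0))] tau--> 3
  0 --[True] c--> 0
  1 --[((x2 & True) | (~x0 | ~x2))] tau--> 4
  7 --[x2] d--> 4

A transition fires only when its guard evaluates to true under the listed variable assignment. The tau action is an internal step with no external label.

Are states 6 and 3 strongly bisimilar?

Answer: NOT BISIMILAR

Analysis:
Bisimulation quotient by refinement:
  P[0] = {{0,1,2,3,4,5,6,7}}
  P[1] = {{0,1},{2},{3},{4},{5},{6},{7}}
  P[2] = {{0},{1},{2},{3},{4},{5},{6},{7}}
stable after 3 split(s): 8 block(s)
class of 6: {6}; class of 3: {3}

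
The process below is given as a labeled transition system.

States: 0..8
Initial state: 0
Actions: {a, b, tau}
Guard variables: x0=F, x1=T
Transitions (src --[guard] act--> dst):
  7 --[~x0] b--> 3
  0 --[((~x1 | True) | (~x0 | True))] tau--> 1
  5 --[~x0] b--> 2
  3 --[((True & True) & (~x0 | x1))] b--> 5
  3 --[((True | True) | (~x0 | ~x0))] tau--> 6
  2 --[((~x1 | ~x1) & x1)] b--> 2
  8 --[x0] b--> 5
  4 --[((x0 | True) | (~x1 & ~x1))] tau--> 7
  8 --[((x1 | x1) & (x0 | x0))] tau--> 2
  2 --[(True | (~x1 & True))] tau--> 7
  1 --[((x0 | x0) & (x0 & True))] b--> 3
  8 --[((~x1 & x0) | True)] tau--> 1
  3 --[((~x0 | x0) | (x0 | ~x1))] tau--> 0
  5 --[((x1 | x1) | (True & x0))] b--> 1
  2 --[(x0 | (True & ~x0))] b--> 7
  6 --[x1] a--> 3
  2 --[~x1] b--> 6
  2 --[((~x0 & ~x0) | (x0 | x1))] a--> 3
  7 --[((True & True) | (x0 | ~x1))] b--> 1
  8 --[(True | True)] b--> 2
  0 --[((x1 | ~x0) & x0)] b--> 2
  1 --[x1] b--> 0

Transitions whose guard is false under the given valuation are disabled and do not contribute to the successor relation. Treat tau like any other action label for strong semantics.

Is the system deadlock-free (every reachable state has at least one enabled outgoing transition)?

Reach set: {0,1}
  0: tau→1  [1 out]
  1: b→0  [1 out]

Answer: DEADLOCK-FREE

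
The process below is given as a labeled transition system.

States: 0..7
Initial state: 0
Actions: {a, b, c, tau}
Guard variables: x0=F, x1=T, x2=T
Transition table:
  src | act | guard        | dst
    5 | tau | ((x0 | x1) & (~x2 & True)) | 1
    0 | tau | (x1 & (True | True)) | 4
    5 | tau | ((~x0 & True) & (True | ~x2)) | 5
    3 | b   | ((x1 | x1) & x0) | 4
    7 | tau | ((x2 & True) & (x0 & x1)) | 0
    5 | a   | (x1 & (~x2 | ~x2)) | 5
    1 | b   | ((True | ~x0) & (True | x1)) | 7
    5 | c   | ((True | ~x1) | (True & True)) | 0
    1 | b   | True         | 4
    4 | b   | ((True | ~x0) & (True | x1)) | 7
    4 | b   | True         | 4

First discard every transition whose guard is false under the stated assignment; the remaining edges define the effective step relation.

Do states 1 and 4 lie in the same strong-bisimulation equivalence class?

Bisimulation quotient by refinement:
  round 0: {{0,1,2,3,4,5,6,7}}
  round 1: {{0},{1,4},{2,3,6,7},{5}}
Fixed point at round 2; 4 class(es).
1∈{1,4}, 4∈{1,4}

Answer: BISIMILAR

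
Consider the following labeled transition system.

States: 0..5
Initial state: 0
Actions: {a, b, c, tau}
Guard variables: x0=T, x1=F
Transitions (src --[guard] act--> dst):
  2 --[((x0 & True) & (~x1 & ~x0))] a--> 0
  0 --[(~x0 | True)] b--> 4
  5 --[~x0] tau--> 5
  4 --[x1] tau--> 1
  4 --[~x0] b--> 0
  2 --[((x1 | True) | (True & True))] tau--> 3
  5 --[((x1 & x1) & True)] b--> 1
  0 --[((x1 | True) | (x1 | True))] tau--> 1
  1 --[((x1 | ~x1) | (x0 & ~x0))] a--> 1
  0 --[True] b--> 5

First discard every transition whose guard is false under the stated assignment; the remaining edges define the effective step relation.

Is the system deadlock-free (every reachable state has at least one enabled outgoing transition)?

R = {0,1,4,5}
  0: b→4  b→5  tau→1  [3 out]
  1: a→1  [1 out]
  4: ∅  [deadlock]
  5: ∅  [deadlock]
trace reaching 4: b

Answer: DEADLOCK at state 4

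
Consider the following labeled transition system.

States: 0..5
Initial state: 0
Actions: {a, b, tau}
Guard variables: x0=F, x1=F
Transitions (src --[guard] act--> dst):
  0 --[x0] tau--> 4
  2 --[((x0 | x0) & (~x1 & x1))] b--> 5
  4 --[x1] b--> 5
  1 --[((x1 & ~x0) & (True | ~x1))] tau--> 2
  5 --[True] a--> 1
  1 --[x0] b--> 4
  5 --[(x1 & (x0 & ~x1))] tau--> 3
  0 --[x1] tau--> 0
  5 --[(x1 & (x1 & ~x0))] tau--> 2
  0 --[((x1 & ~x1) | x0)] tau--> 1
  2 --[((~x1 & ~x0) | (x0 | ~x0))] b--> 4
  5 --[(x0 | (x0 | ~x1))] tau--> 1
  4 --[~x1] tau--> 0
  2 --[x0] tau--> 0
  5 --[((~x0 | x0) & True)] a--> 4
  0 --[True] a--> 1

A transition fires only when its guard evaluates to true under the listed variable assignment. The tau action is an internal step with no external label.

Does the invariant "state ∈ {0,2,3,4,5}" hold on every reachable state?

Safe = {0,2,3,4,5}
Reach set: {0,1}
  0: ✓
  1: VIOLATES
witness against invariant: a → 1

Answer: INVARIANT VIOLATED at state 1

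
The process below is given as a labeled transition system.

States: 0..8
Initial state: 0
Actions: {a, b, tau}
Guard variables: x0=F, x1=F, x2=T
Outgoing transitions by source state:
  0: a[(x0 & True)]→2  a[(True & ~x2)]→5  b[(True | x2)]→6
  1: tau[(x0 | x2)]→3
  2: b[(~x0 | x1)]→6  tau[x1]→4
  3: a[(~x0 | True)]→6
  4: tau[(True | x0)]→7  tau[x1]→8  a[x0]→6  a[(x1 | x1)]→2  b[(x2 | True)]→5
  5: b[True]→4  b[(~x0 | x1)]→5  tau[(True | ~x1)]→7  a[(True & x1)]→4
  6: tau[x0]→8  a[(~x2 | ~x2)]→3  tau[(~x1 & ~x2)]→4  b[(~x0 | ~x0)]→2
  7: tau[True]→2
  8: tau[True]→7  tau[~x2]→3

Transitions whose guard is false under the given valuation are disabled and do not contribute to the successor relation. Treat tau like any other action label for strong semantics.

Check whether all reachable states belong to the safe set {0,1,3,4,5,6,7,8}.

Answer: INVARIANT VIOLATED at state 2

Analysis:
Allowed set {0,1,3,4,5,6,7,8}
Reachable = {0,2,6}
  0: ✓
  2: outside
  6: ✓
counterexample path to 2: b·b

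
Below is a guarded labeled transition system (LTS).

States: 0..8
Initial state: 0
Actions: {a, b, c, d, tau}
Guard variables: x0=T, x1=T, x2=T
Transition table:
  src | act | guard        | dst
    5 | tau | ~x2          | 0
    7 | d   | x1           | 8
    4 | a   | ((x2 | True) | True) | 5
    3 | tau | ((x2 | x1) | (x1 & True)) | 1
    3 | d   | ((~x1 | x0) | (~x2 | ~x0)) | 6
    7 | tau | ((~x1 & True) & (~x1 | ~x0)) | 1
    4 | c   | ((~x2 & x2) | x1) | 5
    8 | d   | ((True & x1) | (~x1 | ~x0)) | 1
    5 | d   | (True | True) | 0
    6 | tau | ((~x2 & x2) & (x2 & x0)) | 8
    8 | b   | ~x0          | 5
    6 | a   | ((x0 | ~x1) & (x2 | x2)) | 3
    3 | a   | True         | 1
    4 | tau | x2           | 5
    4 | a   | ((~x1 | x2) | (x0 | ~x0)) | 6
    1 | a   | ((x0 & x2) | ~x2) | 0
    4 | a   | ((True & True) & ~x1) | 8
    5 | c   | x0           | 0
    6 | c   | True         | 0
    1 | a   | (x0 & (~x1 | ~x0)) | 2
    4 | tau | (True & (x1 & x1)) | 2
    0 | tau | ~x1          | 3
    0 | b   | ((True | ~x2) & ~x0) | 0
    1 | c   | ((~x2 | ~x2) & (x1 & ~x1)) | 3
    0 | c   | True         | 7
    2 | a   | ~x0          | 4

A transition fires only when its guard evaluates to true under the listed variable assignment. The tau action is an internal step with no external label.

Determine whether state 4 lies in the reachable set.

Answer: UNREACHABLE

Trace:
16 transition(s) survive guard evaluation.
depth 0: {0}
depth 1: {7}  now seen {0,7}
depth 2: {8}  now seen {0,7,8}
depth 3: {1}  now seen {0,1,7,8}
Reachable = {0,1,7,8}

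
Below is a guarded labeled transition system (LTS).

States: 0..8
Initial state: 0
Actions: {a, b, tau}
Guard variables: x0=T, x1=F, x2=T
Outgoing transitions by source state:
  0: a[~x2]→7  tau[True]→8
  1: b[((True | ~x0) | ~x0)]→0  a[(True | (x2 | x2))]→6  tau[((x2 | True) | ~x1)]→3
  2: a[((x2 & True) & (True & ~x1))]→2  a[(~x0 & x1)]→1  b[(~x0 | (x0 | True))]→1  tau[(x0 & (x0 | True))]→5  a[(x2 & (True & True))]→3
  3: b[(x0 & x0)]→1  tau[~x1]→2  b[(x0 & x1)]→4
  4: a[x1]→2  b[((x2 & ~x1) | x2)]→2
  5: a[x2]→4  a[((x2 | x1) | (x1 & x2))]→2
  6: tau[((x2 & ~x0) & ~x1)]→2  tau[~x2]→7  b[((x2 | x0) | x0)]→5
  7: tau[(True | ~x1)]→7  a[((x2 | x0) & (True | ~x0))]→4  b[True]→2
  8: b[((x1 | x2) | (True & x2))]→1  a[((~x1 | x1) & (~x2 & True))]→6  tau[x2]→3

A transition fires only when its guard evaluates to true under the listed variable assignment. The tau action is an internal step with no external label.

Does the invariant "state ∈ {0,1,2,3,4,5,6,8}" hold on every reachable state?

Answer: INVARIANT HOLDS

Working:
Allowed set {0,1,2,3,4,5,6,8}
Reachable = {0,1,2,3,4,5,6,8}
  0: safe
  1: safe
  2: safe
  3: safe
  4: safe
  5: safe
  6: safe
  8: safe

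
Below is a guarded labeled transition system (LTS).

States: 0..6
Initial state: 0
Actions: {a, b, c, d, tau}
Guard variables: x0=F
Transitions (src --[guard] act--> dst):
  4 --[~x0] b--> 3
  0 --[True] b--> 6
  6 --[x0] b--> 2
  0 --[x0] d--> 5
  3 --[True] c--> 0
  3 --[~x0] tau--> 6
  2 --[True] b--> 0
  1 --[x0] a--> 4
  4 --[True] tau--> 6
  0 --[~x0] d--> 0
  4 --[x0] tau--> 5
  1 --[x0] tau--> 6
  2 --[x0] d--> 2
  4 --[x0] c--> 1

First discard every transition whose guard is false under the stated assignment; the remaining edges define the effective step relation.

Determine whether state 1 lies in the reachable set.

Answer: UNREACHABLE

Trace:
7 transition(s) survive guard evaluation.
Layer 0: {0}
Layer 1: {6}  total {0,6}
Reachable = {0,6}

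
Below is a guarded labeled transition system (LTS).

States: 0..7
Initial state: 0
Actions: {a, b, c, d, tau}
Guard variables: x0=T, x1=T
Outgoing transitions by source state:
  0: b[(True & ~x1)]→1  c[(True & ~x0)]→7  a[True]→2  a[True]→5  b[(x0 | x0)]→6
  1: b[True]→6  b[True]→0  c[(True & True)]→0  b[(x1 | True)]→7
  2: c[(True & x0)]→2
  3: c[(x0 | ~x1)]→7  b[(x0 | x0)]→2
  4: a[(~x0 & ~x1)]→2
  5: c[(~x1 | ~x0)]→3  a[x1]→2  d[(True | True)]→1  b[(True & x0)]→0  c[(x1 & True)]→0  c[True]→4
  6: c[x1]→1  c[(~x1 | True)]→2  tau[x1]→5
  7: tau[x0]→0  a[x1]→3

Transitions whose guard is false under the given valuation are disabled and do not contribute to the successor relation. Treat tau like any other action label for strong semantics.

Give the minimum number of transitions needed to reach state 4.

BFS to 4:
  Layer 0: {0}
  Layer 1: {2,5,6}
  Layer 2: {1,4}
4 enters at depth 2; path a·c

Answer: 2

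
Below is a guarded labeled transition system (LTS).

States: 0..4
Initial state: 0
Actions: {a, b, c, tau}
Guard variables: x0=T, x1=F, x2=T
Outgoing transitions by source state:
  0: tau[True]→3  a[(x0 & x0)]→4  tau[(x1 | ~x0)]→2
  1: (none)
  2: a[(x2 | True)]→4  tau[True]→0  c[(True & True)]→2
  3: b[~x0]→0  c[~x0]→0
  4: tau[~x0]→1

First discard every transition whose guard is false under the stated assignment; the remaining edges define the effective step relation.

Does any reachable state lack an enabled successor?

Reach set: {0,3,4}
  0: a→4  tau→3  [deg 2]
  3: ∅  [deadlock]
  4: ∅  [deadlock]
trace reaching 3: tau

Answer: DEADLOCK at state 3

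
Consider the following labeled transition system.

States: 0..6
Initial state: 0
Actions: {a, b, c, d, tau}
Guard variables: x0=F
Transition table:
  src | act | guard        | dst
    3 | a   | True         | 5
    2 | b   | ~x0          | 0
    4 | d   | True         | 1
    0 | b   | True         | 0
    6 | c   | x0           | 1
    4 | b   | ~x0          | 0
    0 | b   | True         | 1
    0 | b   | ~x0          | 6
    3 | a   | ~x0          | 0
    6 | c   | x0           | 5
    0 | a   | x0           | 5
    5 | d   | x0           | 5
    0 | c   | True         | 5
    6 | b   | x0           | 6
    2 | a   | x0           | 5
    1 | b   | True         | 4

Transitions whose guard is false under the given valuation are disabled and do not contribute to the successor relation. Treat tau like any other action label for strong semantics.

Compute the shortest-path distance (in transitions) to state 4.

Answer: 2

Analysis:
Layered search for 4:
  L0 = {0}
  L1 = {1,5,6}
  L2 = {4}
first hit 4 at d=2 via b·b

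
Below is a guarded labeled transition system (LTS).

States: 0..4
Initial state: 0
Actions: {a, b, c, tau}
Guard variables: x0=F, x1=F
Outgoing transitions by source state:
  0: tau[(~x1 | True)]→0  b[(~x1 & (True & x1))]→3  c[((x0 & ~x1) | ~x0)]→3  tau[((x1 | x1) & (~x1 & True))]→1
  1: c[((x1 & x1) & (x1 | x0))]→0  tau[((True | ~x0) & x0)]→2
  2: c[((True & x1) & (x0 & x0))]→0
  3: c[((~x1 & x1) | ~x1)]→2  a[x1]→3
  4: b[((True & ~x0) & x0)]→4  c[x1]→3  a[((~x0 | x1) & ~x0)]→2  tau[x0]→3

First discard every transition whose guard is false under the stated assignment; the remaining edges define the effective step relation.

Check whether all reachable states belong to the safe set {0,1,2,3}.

Allowed set {0,1,2,3}
Reachable = {0,2,3}
  0: ok
  2: ok
  3: ok

Answer: INVARIANT HOLDS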